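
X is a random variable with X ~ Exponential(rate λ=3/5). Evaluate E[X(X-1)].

E[X(X-1)] = E[X² - X] = E[X²] - E[X]
E[X] = \frac{5}{3}
E[X²] = Var(X) + (E[X])² = \frac{25}{9} + (\frac{5}{3})² = \frac{50}{9}
E[X(X-1)] = \frac{50}{9} - \frac{5}{3} = \frac{35}{9}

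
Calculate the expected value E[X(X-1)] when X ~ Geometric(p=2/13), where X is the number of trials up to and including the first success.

E[X(X-1)] = E[X² - X] = E[X²] - E[X]
E[X] = \frac{13}{2}
E[X²] = Var(X) + (E[X])² = \frac{143}{4} + (\frac{13}{2})² = 78
E[X(X-1)] = 78 - \frac{13}{2} = \frac{143}{2}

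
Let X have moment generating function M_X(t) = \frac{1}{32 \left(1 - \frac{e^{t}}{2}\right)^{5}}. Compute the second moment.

To find E[X^2], compute M^(2)(0):
M^(1)(t) = \frac{5 e^{t}}{64 \left(1 - \frac{e^{t}}{2}\right)^{6}}
M^(2)(t) = \frac{5 e^{t}}{64 \left(1 - \frac{e^{t}}{2}\right)^{6}} + \frac{15 e^{2 t}}{64 \left(1 - \frac{e^{t}}{2}\right)^{7}}
M^(2)(0) = 35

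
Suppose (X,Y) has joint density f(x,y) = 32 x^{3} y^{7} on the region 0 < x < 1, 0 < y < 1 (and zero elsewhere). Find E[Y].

E[Y] = ∫_0^1 ∫_0^1 y × f(x,y) dx dy
= \frac{8}{9}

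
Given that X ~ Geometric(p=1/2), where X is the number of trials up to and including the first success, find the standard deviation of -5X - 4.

For X ~ Geometric(p=1/2), where X is the number of trials up to and including the first success:
Var(X) = 2
SD(X) = √(Var(X)) = √(2) = \sqrt{2}
SD(-5X - 4) = |-5| × SD(X) = 5 × \sqrt{2} = 5 \sqrt{2}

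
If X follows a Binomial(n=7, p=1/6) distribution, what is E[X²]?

Using the identity E[X²] = Var(X) + (E[X])²:
E[X] = \frac{7}{6}
Var(X) = \frac{35}{36}
E[X²] = \frac{35}{36} + (\frac{7}{6})²
= \frac{7}{3}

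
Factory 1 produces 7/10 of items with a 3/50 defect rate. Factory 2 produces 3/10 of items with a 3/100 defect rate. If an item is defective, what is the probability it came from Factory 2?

Using Bayes' theorem:
P(F1) = 7/10, P(D|F1) = 3/50
P(F2) = 3/10, P(D|F2) = 3/100
P(D) = P(D|F1)P(F1) + P(D|F2)P(F2)
     = \frac{51}{1000}
P(F2|D) = P(D|F2)P(F2) / P(D)
= \frac{3}{17}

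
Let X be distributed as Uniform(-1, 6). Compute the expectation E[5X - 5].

For X ~ Uniform(-1, 6):
E[X] = \frac{5}{2}
E[5X - 5] = 5 × E[X] - 5 = \frac{15}{2}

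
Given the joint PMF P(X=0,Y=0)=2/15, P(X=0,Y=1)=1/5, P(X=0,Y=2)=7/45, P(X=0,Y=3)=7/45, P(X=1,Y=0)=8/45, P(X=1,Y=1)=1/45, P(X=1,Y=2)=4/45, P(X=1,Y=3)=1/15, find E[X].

First find marginal of X:
P(X=0) = 29/45
P(X=1) = 16/45
E[X] = 0 × 29/45 + 1 × 16/45 = 16/45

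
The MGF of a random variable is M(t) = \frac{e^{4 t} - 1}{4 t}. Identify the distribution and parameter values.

The MGF M(t) = \frac{e^{4 t} - 1}{4 t} is the standard form for the Uniform distribution.
Comparing with the known MGF formula identifies: Uniform(0, 4)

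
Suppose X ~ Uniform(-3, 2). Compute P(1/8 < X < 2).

P(1/8 < X < 2) = ∫_{1/8}^{2} f(x) dx
where f(x) = \frac{1}{5}
= \frac{3}{8}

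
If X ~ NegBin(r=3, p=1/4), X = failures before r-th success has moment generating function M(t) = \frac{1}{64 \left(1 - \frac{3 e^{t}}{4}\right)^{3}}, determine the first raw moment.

To find E[X], compute M^(1)(0):
M^(1)(t) = \frac{9 e^{t}}{256 \left(1 - \frac{3 e^{t}}{4}\right)^{4}}
M^(1)(0) = 9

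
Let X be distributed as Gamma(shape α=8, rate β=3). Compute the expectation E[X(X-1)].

E[X(X-1)] = E[X² - X] = E[X²] - E[X]
E[X] = \frac{8}{3}
E[X²] = Var(X) + (E[X])² = \frac{8}{9} + (\frac{8}{3})² = 8
E[X(X-1)] = 8 - \frac{8}{3} = \frac{16}{3}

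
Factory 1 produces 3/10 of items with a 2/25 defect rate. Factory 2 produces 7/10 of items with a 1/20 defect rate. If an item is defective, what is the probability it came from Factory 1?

Using Bayes' theorem:
P(F1) = 3/10, P(D|F1) = 2/25
P(F2) = 7/10, P(D|F2) = 1/20
P(D) = P(D|F1)P(F1) + P(D|F2)P(F2)
     = \frac{59}{1000}
P(F1|D) = P(D|F1)P(F1) / P(D)
= \frac{24}{59}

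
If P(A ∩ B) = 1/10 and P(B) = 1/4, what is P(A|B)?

P(A|B) = P(A ∩ B) / P(B)
= (1/10) / (1/4)
= 2/5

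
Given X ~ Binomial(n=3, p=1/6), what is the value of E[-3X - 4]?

For X ~ Binomial(n=3, p=1/6):
E[X] = \frac{1}{2}
E[-3X - 4] = -3 × E[X] - 4 = - \frac{11}{2}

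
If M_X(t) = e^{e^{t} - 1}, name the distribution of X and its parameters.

The MGF M(t) = e^{e^{t} - 1} is the standard form for the Poisson distribution.
Comparing with the known MGF formula identifies: Poisson(λ=1)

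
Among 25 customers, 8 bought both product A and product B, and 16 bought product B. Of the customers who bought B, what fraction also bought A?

P(A ∩ B) = 8/25
P(B) = 16/25
P(A|B) = P(A ∩ B) / P(B) = (8/25) / (16/25) = 1/2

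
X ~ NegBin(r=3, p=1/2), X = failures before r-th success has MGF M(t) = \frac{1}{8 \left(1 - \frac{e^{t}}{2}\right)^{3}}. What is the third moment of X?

To find E[X^3], compute M^(3)(0):
M^(1)(t) = \frac{3 e^{t}}{16 \left(1 - \frac{e^{t}}{2}\right)^{4}}
M^(2)(t) = \frac{3 e^{t}}{16 \left(1 - \frac{e^{t}}{2}\right)^{4}} + \frac{3 e^{2 t}}{8 \left(1 - \frac{e^{t}}{2}\right)^{5}}
M^(3)(t) = \frac{3 e^{t}}{16 \left(1 - \frac{e^{t}}{2}\right)^{4}} + \frac{9 e^{2 t}}{8 \left(1 - \frac{e^{t}}{2}\right)^{5}} + \frac{15 e^{3 t}}{16 \left(1 - \frac{e^{t}}{2}\right)^{6}}
M^(3)(0) = 99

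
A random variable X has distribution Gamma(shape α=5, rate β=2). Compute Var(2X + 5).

For X ~ Gamma(shape α=5, rate β=2):
Var(X) = \frac{5}{4}
Var(2X + 5) = (2)² × Var(X) = 4 × \frac{5}{4} = 5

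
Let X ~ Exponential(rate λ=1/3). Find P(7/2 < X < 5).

P(7/2 < X < 5) = ∫_{7/2}^{5} f(x) dx
where f(x) = \frac{e^{- \frac{x}{3}}}{3}
= - \frac{1}{e^{\frac{5}{3}}} + e^{- \frac{7}{6}}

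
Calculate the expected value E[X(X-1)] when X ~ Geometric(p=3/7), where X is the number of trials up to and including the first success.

E[X(X-1)] = E[X² - X] = E[X²] - E[X]
E[X] = \frac{7}{3}
E[X²] = Var(X) + (E[X])² = \frac{28}{9} + (\frac{7}{3})² = \frac{77}{9}
E[X(X-1)] = \frac{77}{9} - \frac{7}{3} = \frac{56}{9}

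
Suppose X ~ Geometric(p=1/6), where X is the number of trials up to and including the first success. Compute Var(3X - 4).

For X ~ Geometric(p=1/6), where X is the number of trials up to and including the first success:
Var(X) = 30
Var(3X - 4) = (3)² × Var(X) = 9 × 30 = 270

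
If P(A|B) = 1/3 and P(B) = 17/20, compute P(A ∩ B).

By definition, P(A|B) = P(A ∩ B) / P(B)
So P(A ∩ B) = P(A|B) × P(B)
= 1/3 × 17/20
= 17/60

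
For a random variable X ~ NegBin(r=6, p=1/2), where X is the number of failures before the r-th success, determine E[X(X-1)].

E[X(X-1)] = E[X² - X] = E[X²] - E[X]
E[X] = 6
E[X²] = Var(X) + (E[X])² = 12 + (6)² = 48
E[X(X-1)] = 48 - 6 = 42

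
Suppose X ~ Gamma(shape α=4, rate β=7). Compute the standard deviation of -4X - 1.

For X ~ Gamma(shape α=4, rate β=7):
Var(X) = \frac{4}{49}
SD(X) = √(Var(X)) = √(\frac{4}{49}) = \frac{2}{7}
SD(-4X - 1) = |-4| × SD(X) = 4 × \frac{2}{7} = \frac{8}{7}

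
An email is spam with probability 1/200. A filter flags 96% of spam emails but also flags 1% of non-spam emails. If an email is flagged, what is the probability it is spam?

Let D = the rare event, + = positive/flagged.
P(D) = 1/200
P(+|D) = 96/100 = 24/25
P(+|D') = 1/100
P(+) = P(+|D)P(D) + P(+|D')P(D')
     = \frac{24}{25} × \frac{1}{200} + \frac{1}{100} × \frac{199}{200}
     = \frac{59}{4000}
P(D|+) = P(+|D)P(D)/P(+) = \frac{96}{295}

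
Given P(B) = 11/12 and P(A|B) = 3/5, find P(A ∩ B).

By definition, P(A|B) = P(A ∩ B) / P(B)
So P(A ∩ B) = P(A|B) × P(B)
= 3/5 × 11/12
= 11/20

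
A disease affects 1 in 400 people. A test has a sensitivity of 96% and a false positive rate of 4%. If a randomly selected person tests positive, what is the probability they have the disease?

Let D = the rare event, + = positive/flagged.
P(D) = 1/400
P(+|D) = 96/100 = 24/25
P(+|D') = 4/100 = 1/25
P(+) = P(+|D)P(D) + P(+|D')P(D')
     = \frac{24}{25} × \frac{1}{400} + \frac{1}{25} × \frac{399}{400}
     = \frac{423}{10000}
P(D|+) = P(+|D)P(D)/P(+) = \frac{8}{141}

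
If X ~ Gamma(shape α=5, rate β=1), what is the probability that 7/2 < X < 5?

P(7/2 < X < 5) = ∫_{7/2}^{5} f(x) dx
where f(x) = \frac{x^{4} e^{- x}}{24}
= - \frac{523}{8 e^{5}} + \frac{3075}{128 e^{\frac{7}{2}}}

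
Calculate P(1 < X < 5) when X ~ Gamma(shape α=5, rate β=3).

P(1 < X < 5) = ∫_{1}^{5} f(x) dx
where f(x) = \frac{81 x^{4} e^{- 3 x}}{8}
= \frac{-22403 + 131 e^{12}}{8 e^{15}}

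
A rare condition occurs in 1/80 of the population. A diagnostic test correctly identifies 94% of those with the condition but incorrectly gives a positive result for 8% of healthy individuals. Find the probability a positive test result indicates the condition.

Let D = the rare event, + = positive/flagged.
P(D) = 1/80
P(+|D) = 94/100 = 47/50
P(+|D') = 8/100 = 2/25
P(+) = P(+|D)P(D) + P(+|D')P(D')
     = \frac{47}{50} × \frac{1}{80} + \frac{2}{25} × \frac{79}{80}
     = \frac{363}{4000}
P(D|+) = P(+|D)P(D)/P(+) = \frac{47}{363}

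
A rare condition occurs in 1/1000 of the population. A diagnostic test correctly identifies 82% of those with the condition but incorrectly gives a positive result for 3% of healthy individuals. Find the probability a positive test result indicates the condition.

Let D = the rare event, + = positive/flagged.
P(D) = 1/1000
P(+|D) = 82/100 = 41/50
P(+|D') = 3/100
P(+) = P(+|D)P(D) + P(+|D')P(D')
     = \frac{41}{50} × \frac{1}{1000} + \frac{3}{100} × \frac{999}{1000}
     = \frac{3079}{100000}
P(D|+) = P(+|D)P(D)/P(+) = \frac{82}{3079}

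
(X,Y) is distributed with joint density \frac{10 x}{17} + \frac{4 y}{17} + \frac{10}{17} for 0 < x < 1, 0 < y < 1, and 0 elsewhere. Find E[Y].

E[Y] = ∫_0^1 ∫_0^1 y × f(x,y) dx dy
= \frac{53}{102}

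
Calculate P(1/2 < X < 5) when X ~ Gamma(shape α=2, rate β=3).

P(1/2 < X < 5) = ∫_{1/2}^{5} f(x) dx
where f(x) = 9 x e^{- 3 x}
= - \frac{16}{e^{15}} + \frac{5}{2 e^{\frac{3}{2}}}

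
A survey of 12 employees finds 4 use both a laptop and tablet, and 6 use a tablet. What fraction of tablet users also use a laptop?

P(A ∩ B) = 4/12 = 1/3
P(B) = 6/12 = 1/2
P(A|B) = P(A ∩ B) / P(B) = (1/3) / (1/2) = 2/3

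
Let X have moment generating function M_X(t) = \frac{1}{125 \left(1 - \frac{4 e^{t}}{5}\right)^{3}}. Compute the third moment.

To find E[X^3], compute M^(3)(0):
M^(1)(t) = \frac{12 e^{t}}{625 \left(1 - \frac{4 e^{t}}{5}\right)^{4}}
M^(2)(t) = \frac{12 e^{t}}{625 \left(1 - \frac{4 e^{t}}{5}\right)^{4}} + \frac{192 e^{2 t}}{3125 \left(1 - \frac{4 e^{t}}{5}\right)^{5}}
M^(3)(t) = \frac{12 e^{t}}{625 \left(1 - \frac{4 e^{t}}{5}\right)^{4}} + \frac{576 e^{2 t}}{3125 \left(1 - \frac{4 e^{t}}{5}\right)^{5}} + \frac{768 e^{3 t}}{3125 \left(1 - \frac{4 e^{t}}{5}\right)^{6}}
M^(3)(0) = 4428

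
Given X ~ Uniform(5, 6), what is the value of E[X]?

For X ~ Uniform(5, 6), the expected value is:
E[X] = \frac{11}{2}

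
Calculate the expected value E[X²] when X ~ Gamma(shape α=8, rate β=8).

Using the identity E[X²] = Var(X) + (E[X])²:
E[X] = 1
Var(X) = \frac{1}{8}
E[X²] = \frac{1}{8} + (1)²
= \frac{9}{8}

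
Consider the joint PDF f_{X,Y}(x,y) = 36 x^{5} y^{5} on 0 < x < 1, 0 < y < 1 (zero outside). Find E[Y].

E[Y] = ∫_0^1 ∫_0^1 y × f(x,y) dx dy
= \frac{6}{7}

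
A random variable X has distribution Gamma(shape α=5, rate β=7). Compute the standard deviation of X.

For X ~ Gamma(shape α=5, rate β=7):
Var(X) = \frac{5}{49}
SD(X) = √(Var(X)) = √(\frac{5}{49}) = \frac{\sqrt{5}}{7}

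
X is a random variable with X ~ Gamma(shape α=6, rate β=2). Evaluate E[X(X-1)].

E[X(X-1)] = E[X² - X] = E[X²] - E[X]
E[X] = 3
E[X²] = Var(X) + (E[X])² = \frac{3}{2} + (3)² = \frac{21}{2}
E[X(X-1)] = \frac{21}{2} - 3 = \frac{15}{2}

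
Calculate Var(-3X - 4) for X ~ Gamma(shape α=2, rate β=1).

For X ~ Gamma(shape α=2, rate β=1):
Var(X) = 2
Var(-3X - 4) = (-3)² × Var(X) = 9 × 2 = 18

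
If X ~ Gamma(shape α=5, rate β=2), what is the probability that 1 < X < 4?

P(1 < X < 4) = ∫_{1}^{4} f(x) dx
where f(x) = \frac{4 x^{4} e^{- 2 x}}{3}
= \frac{-297 + 7 e^{6}}{e^{8}}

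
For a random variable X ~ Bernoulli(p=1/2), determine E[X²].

Using the identity E[X²] = Var(X) + (E[X])²:
E[X] = \frac{1}{2}
Var(X) = \frac{1}{4}
E[X²] = \frac{1}{4} + (\frac{1}{2})²
= \frac{1}{2}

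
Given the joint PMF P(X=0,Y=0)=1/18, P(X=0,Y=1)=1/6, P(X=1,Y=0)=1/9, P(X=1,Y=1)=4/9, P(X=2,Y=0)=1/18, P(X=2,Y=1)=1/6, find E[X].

First find marginal of X:
P(X=0) = 2/9
P(X=1) = 5/9
P(X=2) = 2/9
E[X] = 0 × 2/9 + 1 × 5/9 + 2 × 2/9 = 1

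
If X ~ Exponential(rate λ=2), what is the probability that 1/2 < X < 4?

P(1/2 < X < 4) = ∫_{1/2}^{4} f(x) dx
where f(x) = 2 e^{- 2 x}
= - \frac{1 - e^{7}}{e^{8}}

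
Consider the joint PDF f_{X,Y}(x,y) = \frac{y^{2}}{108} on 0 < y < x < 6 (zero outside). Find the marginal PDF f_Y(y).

f_Y(y) = ∫_y^6 \frac{y^{2}}{108} dx = \frac{y^{2} \left(6 - y\right)}{108}
for 0 < y < 6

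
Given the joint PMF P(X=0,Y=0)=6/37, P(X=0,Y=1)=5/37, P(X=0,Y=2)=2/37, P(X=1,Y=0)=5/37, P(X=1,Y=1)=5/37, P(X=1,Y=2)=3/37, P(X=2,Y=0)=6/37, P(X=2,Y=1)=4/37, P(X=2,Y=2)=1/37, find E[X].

First find marginal of X:
P(X=0) = 13/37
P(X=1) = 13/37
P(X=2) = 11/37
E[X] = 0 × 13/37 + 1 × 13/37 + 2 × 11/37 = 35/37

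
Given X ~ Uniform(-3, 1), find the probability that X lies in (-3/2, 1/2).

P(-3/2 < X < 1/2) = ∫_{-3/2}^{1/2} f(x) dx
where f(x) = \frac{1}{4}
= \frac{1}{2}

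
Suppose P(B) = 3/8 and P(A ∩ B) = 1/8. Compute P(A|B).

P(A|B) = P(A ∩ B) / P(B)
= (1/8) / (3/8)
= 1/3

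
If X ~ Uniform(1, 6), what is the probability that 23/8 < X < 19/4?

P(23/8 < X < 19/4) = ∫_{23/8}^{19/4} f(x) dx
where f(x) = \frac{1}{5}
= \frac{3}{8}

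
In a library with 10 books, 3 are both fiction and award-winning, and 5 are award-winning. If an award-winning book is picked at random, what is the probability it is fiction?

P(A ∩ B) = 3/10
P(B) = 5/10 = 1/2
P(A|B) = P(A ∩ B) / P(B) = (3/10) / (1/2) = 3/5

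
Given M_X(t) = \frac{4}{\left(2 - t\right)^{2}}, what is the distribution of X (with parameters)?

The MGF M(t) = \frac{4}{\left(2 - t\right)^{2}} is the standard form for the Gamma distribution.
Comparing with the known MGF formula identifies: Gamma(shape α=2, rate β=2)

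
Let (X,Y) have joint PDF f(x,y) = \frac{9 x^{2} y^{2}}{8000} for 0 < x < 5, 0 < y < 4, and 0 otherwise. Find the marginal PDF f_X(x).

f_X(x) = ∫_0^4 f(x,y) dy
= ∫_0^4 \frac{9 x^{2} y^{2}}{8000} dy
= \frac{3 x^{2}}{125} for 0 < x < 5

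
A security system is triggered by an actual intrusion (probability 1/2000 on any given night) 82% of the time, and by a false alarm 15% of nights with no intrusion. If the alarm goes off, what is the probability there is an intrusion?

Let D = the rare event, + = positive/flagged.
P(D) = 1/2000
P(+|D) = 82/100 = 41/50
P(+|D') = 15/100 = 3/20
P(+) = P(+|D)P(D) + P(+|D')P(D')
     = \frac{41}{50} × \frac{1}{2000} + \frac{3}{20} × \frac{1999}{2000}
     = \frac{30067}{200000}
P(D|+) = P(+|D)P(D)/P(+) = \frac{82}{30067}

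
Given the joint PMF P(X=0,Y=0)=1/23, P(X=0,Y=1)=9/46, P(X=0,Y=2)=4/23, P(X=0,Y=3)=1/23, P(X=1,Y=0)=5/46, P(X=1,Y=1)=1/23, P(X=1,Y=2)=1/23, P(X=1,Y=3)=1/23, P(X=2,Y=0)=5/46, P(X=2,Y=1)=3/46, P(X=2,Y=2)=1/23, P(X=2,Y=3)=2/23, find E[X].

First find marginal of X:
P(X=0) = 21/46
P(X=1) = 11/46
P(X=2) = 7/23
E[X] = 0 × 21/46 + 1 × 11/46 + 2 × 7/23 = 39/46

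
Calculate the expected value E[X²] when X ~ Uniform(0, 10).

Using the identity E[X²] = Var(X) + (E[X])²:
E[X] = 5
Var(X) = \frac{25}{3}
E[X²] = \frac{25}{3} + (5)²
= \frac{100}{3}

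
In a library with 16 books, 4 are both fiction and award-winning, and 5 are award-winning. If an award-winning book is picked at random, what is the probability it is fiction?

P(A ∩ B) = 4/16 = 1/4
P(B) = 5/16
P(A|B) = P(A ∩ B) / P(B) = (1/4) / (5/16) = 4/5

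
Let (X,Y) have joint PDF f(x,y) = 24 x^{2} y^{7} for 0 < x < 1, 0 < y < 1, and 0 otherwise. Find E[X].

E[X] = ∫_0^1 ∫_0^1 x × f(x,y) dy dx
= ∫_0^1 ∫_0^1 x × (24 x^{2} y^{7}) dy dx
= \frac{3}{4}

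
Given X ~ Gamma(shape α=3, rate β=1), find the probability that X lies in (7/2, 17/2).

P(7/2 < X < 17/2) = ∫_{7/2}^{17/2} f(x) dx
where f(x) = \frac{x^{2} e^{- x}}{2}
= \frac{5 \left(-73 + 17 e^{5}\right)}{8 e^{\frac{17}{2}}}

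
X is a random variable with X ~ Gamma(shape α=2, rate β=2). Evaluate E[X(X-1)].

E[X(X-1)] = E[X² - X] = E[X²] - E[X]
E[X] = 1
E[X²] = Var(X) + (E[X])² = \frac{1}{2} + (1)² = \frac{3}{2}
E[X(X-1)] = \frac{3}{2} - 1 = \frac{1}{2}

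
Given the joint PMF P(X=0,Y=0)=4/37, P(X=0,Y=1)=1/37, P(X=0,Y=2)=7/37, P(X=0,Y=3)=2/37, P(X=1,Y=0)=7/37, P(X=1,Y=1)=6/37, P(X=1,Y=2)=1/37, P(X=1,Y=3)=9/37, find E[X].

First find marginal of X:
P(X=0) = 14/37
P(X=1) = 23/37
E[X] = 0 × 14/37 + 1 × 23/37 = 23/37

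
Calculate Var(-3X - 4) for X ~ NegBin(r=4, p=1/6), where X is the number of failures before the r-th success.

For X ~ NegBin(r=4, p=1/6), where X is the number of failures before the r-th success:
Var(X) = 120
Var(-3X - 4) = (-3)² × Var(X) = 9 × 120 = 1080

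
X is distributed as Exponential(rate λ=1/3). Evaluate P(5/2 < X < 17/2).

P(5/2 < X < 17/2) = ∫_{5/2}^{17/2} f(x) dx
where f(x) = \frac{e^{- \frac{x}{3}}}{3}
= - \frac{1 - e^{2}}{e^{\frac{17}{6}}}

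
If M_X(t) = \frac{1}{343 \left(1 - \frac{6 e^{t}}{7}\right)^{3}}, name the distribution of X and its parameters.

The MGF M(t) = \frac{1}{343 \left(1 - \frac{6 e^{t}}{7}\right)^{3}} is the standard form for the NegativeBinomial distribution.
Comparing with the known MGF formula identifies: NegBin(r=3, p=1/7), X = failures before r-th success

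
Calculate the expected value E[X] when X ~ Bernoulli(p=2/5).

For X ~ Bernoulli(p=2/5), the expected value is:
E[X] = \frac{2}{5}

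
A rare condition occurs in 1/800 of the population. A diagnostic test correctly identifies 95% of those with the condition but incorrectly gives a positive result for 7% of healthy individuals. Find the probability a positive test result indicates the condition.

Let D = the rare event, + = positive/flagged.
P(D) = 1/800
P(+|D) = 95/100 = 19/20
P(+|D') = 7/100
P(+) = P(+|D)P(D) + P(+|D')P(D')
     = \frac{19}{20} × \frac{1}{800} + \frac{7}{100} × \frac{799}{800}
     = \frac{711}{10000}
P(D|+) = P(+|D)P(D)/P(+) = \frac{95}{5688}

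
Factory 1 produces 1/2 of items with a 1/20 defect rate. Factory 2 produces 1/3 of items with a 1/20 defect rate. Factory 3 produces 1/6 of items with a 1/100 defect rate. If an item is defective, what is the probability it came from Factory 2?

Using Bayes' theorem:
P(F1) = 1/2, P(D|F1) = 1/20
P(F2) = 1/3, P(D|F2) = 1/20
P(F3) = 1/6, P(D|F3) = 1/100
P(D) = P(D|F1)P(F1) + P(D|F2)P(F2) + P(D|F3)P(F3)
     = \frac{13}{300}
P(F2|D) = P(D|F2)P(F2) / P(D)
= \frac{5}{13}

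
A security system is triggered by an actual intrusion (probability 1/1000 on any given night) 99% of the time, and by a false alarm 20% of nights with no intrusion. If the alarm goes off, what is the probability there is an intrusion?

Let D = the rare event, + = positive/flagged.
P(D) = 1/1000
P(+|D) = 99/100
P(+|D') = 20/100 = 1/5
P(+) = P(+|D)P(D) + P(+|D')P(D')
     = \frac{99}{100} × \frac{1}{1000} + \frac{1}{5} × \frac{999}{1000}
     = \frac{20079}{100000}
P(D|+) = P(+|D)P(D)/P(+) = \frac{11}{2231}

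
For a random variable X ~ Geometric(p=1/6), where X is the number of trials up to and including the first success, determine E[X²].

Using the identity E[X²] = Var(X) + (E[X])²:
E[X] = 6
Var(X) = 30
E[X²] = 30 + (6)²
= 66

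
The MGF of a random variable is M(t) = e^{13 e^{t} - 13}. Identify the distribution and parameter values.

The MGF M(t) = e^{13 e^{t} - 13} is the standard form for the Poisson distribution.
Comparing with the known MGF formula identifies: Poisson(λ=13)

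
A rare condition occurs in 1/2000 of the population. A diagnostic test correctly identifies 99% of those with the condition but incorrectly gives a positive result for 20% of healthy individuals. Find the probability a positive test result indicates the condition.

Let D = the rare event, + = positive/flagged.
P(D) = 1/2000
P(+|D) = 99/100
P(+|D') = 20/100 = 1/5
P(+) = P(+|D)P(D) + P(+|D')P(D')
     = \frac{99}{100} × \frac{1}{2000} + \frac{1}{5} × \frac{1999}{2000}
     = \frac{40079}{200000}
P(D|+) = P(+|D)P(D)/P(+) = \frac{99}{40079}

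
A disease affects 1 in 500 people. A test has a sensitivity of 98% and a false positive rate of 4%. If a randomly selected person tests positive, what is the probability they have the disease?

Let D = the rare event, + = positive/flagged.
P(D) = 1/500
P(+|D) = 98/100 = 49/50
P(+|D') = 4/100 = 1/25
P(+) = P(+|D)P(D) + P(+|D')P(D')
     = \frac{49}{50} × \frac{1}{500} + \frac{1}{25} × \frac{499}{500}
     = \frac{1047}{25000}
P(D|+) = P(+|D)P(D)/P(+) = \frac{49}{1047}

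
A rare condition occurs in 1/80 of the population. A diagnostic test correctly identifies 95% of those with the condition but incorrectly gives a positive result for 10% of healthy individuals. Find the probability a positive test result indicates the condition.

Let D = the rare event, + = positive/flagged.
P(D) = 1/80
P(+|D) = 95/100 = 19/20
P(+|D') = 10/100 = 1/10
P(+) = P(+|D)P(D) + P(+|D')P(D')
     = \frac{19}{20} × \frac{1}{80} + \frac{1}{10} × \frac{79}{80}
     = \frac{177}{1600}
P(D|+) = P(+|D)P(D)/P(+) = \frac{19}{177}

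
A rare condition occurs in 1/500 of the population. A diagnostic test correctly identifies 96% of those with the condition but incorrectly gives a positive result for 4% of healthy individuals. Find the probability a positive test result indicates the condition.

Let D = the rare event, + = positive/flagged.
P(D) = 1/500
P(+|D) = 96/100 = 24/25
P(+|D') = 4/100 = 1/25
P(+) = P(+|D)P(D) + P(+|D')P(D')
     = \frac{24}{25} × \frac{1}{500} + \frac{1}{25} × \frac{499}{500}
     = \frac{523}{12500}
P(D|+) = P(+|D)P(D)/P(+) = \frac{24}{523}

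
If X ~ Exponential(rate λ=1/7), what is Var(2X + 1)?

For X ~ Exponential(rate λ=1/7):
Var(X) = 49
Var(2X + 1) = (2)² × Var(X) = 4 × 49 = 196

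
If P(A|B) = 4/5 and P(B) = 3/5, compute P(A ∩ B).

By definition, P(A|B) = P(A ∩ B) / P(B)
So P(A ∩ B) = P(A|B) × P(B)
= 4/5 × 3/5
= 12/25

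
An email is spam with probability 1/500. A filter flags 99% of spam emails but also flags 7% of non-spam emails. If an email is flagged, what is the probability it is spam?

Let D = the rare event, + = positive/flagged.
P(D) = 1/500
P(+|D) = 99/100
P(+|D') = 7/100
P(+) = P(+|D)P(D) + P(+|D')P(D')
     = \frac{99}{100} × \frac{1}{500} + \frac{7}{100} × \frac{499}{500}
     = \frac{449}{6250}
P(D|+) = P(+|D)P(D)/P(+) = \frac{99}{3592}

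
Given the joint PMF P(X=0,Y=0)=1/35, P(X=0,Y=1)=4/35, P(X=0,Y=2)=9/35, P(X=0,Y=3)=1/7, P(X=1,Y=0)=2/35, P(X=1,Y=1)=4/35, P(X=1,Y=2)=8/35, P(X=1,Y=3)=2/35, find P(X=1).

P(X=1) = P(X=1,Y=0) + P(X=1,Y=1) + P(X=1,Y=2) + P(X=1,Y=3)
= 2/35 + 4/35 + 8/35 + 2/35
= 16/35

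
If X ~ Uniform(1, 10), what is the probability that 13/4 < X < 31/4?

P(13/4 < X < 31/4) = ∫_{13/4}^{31/4} f(x) dx
where f(x) = \frac{1}{9}
= \frac{1}{2}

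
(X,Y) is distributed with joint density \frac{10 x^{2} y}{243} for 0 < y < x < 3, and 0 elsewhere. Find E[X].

f_X(x) = ∫_0^x \frac{10 x^{2} y}{243} dy = \frac{5 x^{4}}{243}
E[X] = ∫_0^3 x × (\frac{5 x^{4}}{243}) dx = \frac{5}{2}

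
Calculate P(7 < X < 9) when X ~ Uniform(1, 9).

P(7 < X < 9) = ∫_{7}^{9} f(x) dx
where f(x) = \frac{1}{8}
= \frac{1}{4}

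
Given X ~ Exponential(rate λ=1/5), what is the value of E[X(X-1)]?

E[X(X-1)] = E[X² - X] = E[X²] - E[X]
E[X] = 5
E[X²] = Var(X) + (E[X])² = 25 + (5)² = 50
E[X(X-1)] = 50 - 5 = 45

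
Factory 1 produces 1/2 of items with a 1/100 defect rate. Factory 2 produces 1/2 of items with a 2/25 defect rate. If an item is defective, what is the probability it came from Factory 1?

Using Bayes' theorem:
P(F1) = 1/2, P(D|F1) = 1/100
P(F2) = 1/2, P(D|F2) = 2/25
P(D) = P(D|F1)P(F1) + P(D|F2)P(F2)
     = \frac{9}{200}
P(F1|D) = P(D|F1)P(F1) / P(D)
= \frac{1}{9}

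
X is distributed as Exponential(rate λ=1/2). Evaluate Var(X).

For X ~ Exponential(rate λ=1/2):
Var(X) = 4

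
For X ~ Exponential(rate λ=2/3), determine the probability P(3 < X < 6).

P(3 < X < 6) = ∫_{3}^{6} f(x) dx
where f(x) = \frac{2 e^{- \frac{2 x}{3}}}{3}
= - \frac{1 - e^{2}}{e^{4}}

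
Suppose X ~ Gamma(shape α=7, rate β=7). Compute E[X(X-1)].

E[X(X-1)] = E[X² - X] = E[X²] - E[X]
E[X] = 1
E[X²] = Var(X) + (E[X])² = \frac{1}{7} + (1)² = \frac{8}{7}
E[X(X-1)] = \frac{8}{7} - 1 = \frac{1}{7}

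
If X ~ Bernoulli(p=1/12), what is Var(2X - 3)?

For X ~ Bernoulli(p=1/12):
Var(X) = \frac{11}{144}
Var(2X - 3) = (2)² × Var(X) = 4 × \frac{11}{144} = \frac{11}{36}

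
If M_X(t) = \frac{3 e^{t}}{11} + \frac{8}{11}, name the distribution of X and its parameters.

The MGF M(t) = \frac{3 e^{t}}{11} + \frac{8}{11} is the standard form for the Bernoulli distribution.
Comparing with the known MGF formula identifies: Bernoulli(p=3/11)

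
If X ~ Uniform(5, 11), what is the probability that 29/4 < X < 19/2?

P(29/4 < X < 19/2) = ∫_{29/4}^{19/2} f(x) dx
where f(x) = \frac{1}{6}
= \frac{3}{8}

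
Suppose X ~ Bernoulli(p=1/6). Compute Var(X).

For X ~ Bernoulli(p=1/6):
Var(X) = \frac{5}{36}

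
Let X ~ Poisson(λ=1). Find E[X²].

Using the identity E[X²] = Var(X) + (E[X])²:
E[X] = 1
Var(X) = 1
E[X²] = 1 + (1)²
= 2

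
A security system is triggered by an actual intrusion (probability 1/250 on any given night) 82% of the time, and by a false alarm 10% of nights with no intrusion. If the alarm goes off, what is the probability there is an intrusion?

Let D = the rare event, + = positive/flagged.
P(D) = 1/250
P(+|D) = 82/100 = 41/50
P(+|D') = 10/100 = 1/10
P(+) = P(+|D)P(D) + P(+|D')P(D')
     = \frac{41}{50} × \frac{1}{250} + \frac{1}{10} × \frac{249}{250}
     = \frac{643}{6250}
P(D|+) = P(+|D)P(D)/P(+) = \frac{41}{1286}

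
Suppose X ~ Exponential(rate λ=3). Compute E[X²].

Using the identity E[X²] = Var(X) + (E[X])²:
E[X] = \frac{1}{3}
Var(X) = \frac{1}{9}
E[X²] = \frac{1}{9} + (\frac{1}{3})²
= \frac{2}{9}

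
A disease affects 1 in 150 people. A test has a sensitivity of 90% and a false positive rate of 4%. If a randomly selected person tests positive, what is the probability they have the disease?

Let D = the rare event, + = positive/flagged.
P(D) = 1/150
P(+|D) = 90/100 = 9/10
P(+|D') = 4/100 = 1/25
P(+) = P(+|D)P(D) + P(+|D')P(D')
     = \frac{9}{10} × \frac{1}{150} + \frac{1}{25} × \frac{149}{150}
     = \frac{343}{7500}
P(D|+) = P(+|D)P(D)/P(+) = \frac{45}{343}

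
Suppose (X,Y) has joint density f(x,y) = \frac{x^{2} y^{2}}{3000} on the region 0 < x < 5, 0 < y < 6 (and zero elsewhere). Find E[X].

f_X(x) = ∫_0^6 \frac{x^{2} y^{2}}{3000} dy = \frac{3 x^{2}}{125}
E[X] = ∫_0^5 x × (\frac{3 x^{2}}{125}) dx = \frac{15}{4}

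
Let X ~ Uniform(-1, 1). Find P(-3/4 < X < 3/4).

P(-3/4 < X < 3/4) = ∫_{-3/4}^{3/4} f(x) dx
where f(x) = \frac{1}{2}
= \frac{3}{4}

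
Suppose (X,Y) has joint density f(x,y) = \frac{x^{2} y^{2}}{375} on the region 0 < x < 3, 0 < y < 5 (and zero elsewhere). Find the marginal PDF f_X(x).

f_X(x) = ∫_0^5 f(x,y) dy
= ∫_0^5 \frac{x^{2} y^{2}}{375} dy
= \frac{x^{2}}{9} for 0 < x < 3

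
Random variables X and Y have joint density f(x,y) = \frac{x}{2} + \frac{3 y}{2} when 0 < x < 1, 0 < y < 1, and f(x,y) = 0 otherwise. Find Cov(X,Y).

E[XY] = ∫∫ xy × f(x,y) dx dy = \frac{1}{3}
E[X] = \frac{13}{24}
E[Y] = \frac{5}{8}
Cov(X,Y) = E[XY] - E[X]E[Y] = - \frac{1}{192}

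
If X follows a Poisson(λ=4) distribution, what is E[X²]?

Using the identity E[X²] = Var(X) + (E[X])²:
E[X] = 4
Var(X) = 4
E[X²] = 4 + (4)²
= 20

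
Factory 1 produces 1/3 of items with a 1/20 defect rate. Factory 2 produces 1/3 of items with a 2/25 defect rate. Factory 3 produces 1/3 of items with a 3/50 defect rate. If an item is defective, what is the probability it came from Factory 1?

Using Bayes' theorem:
P(F1) = 1/3, P(D|F1) = 1/20
P(F2) = 1/3, P(D|F2) = 2/25
P(F3) = 1/3, P(D|F3) = 3/50
P(D) = P(D|F1)P(F1) + P(D|F2)P(F2) + P(D|F3)P(F3)
     = \frac{19}{300}
P(F1|D) = P(D|F1)P(F1) / P(D)
= \frac{5}{19}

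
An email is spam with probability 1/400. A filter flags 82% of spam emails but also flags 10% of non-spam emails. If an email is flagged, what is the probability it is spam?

Let D = the rare event, + = positive/flagged.
P(D) = 1/400
P(+|D) = 82/100 = 41/50
P(+|D') = 10/100 = 1/10
P(+) = P(+|D)P(D) + P(+|D')P(D')
     = \frac{41}{50} × \frac{1}{400} + \frac{1}{10} × \frac{399}{400}
     = \frac{509}{5000}
P(D|+) = P(+|D)P(D)/P(+) = \frac{41}{2036}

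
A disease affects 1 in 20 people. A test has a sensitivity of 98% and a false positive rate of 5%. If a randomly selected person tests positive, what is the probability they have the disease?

Let D = the rare event, + = positive/flagged.
P(D) = 1/20
P(+|D) = 98/100 = 49/50
P(+|D') = 5/100 = 1/20
P(+) = P(+|D)P(D) + P(+|D')P(D')
     = \frac{49}{50} × \frac{1}{20} + \frac{1}{20} × \frac{19}{20}
     = \frac{193}{2000}
P(D|+) = P(+|D)P(D)/P(+) = \frac{98}{193}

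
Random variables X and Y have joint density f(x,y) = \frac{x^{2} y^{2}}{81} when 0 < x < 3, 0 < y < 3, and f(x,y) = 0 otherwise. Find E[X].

f_X(x) = ∫_0^3 \frac{x^{2} y^{2}}{81} dy = \frac{x^{2}}{9}
E[X] = ∫_0^3 x × (\frac{x^{2}}{9}) dx = \frac{9}{4}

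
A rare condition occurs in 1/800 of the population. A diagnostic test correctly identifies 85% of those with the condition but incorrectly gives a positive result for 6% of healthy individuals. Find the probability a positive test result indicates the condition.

Let D = the rare event, + = positive/flagged.
P(D) = 1/800
P(+|D) = 85/100 = 17/20
P(+|D') = 6/100 = 3/50
P(+) = P(+|D)P(D) + P(+|D')P(D')
     = \frac{17}{20} × \frac{1}{800} + \frac{3}{50} × \frac{799}{800}
     = \frac{4879}{80000}
P(D|+) = P(+|D)P(D)/P(+) = \frac{5}{287}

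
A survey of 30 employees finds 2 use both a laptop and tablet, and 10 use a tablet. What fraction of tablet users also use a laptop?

P(A ∩ B) = 2/30 = 1/15
P(B) = 10/30 = 1/3
P(A|B) = P(A ∩ B) / P(B) = (1/15) / (1/3) = 1/5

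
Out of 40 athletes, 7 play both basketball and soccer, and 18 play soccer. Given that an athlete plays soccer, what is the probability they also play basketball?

P(A ∩ B) = 7/40
P(B) = 18/40 = 9/20
P(A|B) = P(A ∩ B) / P(B) = (7/40) / (9/20) = 7/18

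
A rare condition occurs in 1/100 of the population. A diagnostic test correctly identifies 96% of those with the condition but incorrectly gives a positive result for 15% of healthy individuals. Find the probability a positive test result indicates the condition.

Let D = the rare event, + = positive/flagged.
P(D) = 1/100
P(+|D) = 96/100 = 24/25
P(+|D') = 15/100 = 3/20
P(+) = P(+|D)P(D) + P(+|D')P(D')
     = \frac{24}{25} × \frac{1}{100} + \frac{3}{20} × \frac{99}{100}
     = \frac{1581}{10000}
P(D|+) = P(+|D)P(D)/P(+) = \frac{32}{527}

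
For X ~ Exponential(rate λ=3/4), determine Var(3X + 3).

For X ~ Exponential(rate λ=3/4):
Var(X) = \frac{16}{9}
Var(3X + 3) = (3)² × Var(X) = 9 × \frac{16}{9} = 16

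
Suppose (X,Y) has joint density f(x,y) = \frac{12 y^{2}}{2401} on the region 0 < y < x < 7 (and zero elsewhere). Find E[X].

f_X(x) = ∫_0^x \frac{12 y^{2}}{2401} dy = \frac{4 x^{3}}{2401}
E[X] = ∫_0^7 x × (\frac{4 x^{3}}{2401}) dx = \frac{28}{5}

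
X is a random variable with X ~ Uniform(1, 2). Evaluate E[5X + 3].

For X ~ Uniform(1, 2):
E[X] = \frac{3}{2}
E[5X + 3] = 5 × E[X] + 3 = \frac{21}{2}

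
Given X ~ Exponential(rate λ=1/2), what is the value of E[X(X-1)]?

E[X(X-1)] = E[X² - X] = E[X²] - E[X]
E[X] = 2
E[X²] = Var(X) + (E[X])² = 4 + (2)² = 8
E[X(X-1)] = 8 - 2 = 6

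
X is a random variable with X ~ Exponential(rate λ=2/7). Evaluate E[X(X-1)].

E[X(X-1)] = E[X² - X] = E[X²] - E[X]
E[X] = \frac{7}{2}
E[X²] = Var(X) + (E[X])² = \frac{49}{4} + (\frac{7}{2})² = \frac{49}{2}
E[X(X-1)] = \frac{49}{2} - \frac{7}{2} = 21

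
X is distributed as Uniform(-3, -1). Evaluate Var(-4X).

For X ~ Uniform(-3, -1):
Var(X) = \frac{1}{3}
Var(-4X) = (-4)² × Var(X) = 16 × \frac{1}{3} = \frac{16}{3}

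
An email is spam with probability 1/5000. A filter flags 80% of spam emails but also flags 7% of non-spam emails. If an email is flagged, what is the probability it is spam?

Let D = the rare event, + = positive/flagged.
P(D) = 1/5000
P(+|D) = 80/100 = 4/5
P(+|D') = 7/100
P(+) = P(+|D)P(D) + P(+|D')P(D')
     = \frac{4}{5} × \frac{1}{5000} + \frac{7}{100} × \frac{4999}{5000}
     = \frac{35073}{500000}
P(D|+) = P(+|D)P(D)/P(+) = \frac{80}{35073}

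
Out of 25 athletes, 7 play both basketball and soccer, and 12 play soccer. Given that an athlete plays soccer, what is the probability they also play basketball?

P(A ∩ B) = 7/25
P(B) = 12/25
P(A|B) = P(A ∩ B) / P(B) = (7/25) / (12/25) = 7/12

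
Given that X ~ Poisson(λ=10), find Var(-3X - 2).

For X ~ Poisson(λ=10):
Var(X) = 10
Var(-3X - 2) = (-3)² × Var(X) = 9 × 10 = 90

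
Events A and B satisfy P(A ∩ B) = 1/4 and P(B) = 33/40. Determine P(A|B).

P(A|B) = P(A ∩ B) / P(B)
= (1/4) / (33/40)
= 10/33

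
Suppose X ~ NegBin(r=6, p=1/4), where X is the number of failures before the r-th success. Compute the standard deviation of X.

For X ~ NegBin(r=6, p=1/4), where X is the number of failures before the r-th success:
Var(X) = 72
SD(X) = √(Var(X)) = √(72) = 6 \sqrt{2}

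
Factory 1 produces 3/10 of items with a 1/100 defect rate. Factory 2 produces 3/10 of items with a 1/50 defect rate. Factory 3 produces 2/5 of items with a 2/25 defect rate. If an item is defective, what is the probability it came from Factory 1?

Using Bayes' theorem:
P(F1) = 3/10, P(D|F1) = 1/100
P(F2) = 3/10, P(D|F2) = 1/50
P(F3) = 2/5, P(D|F3) = 2/25
P(D) = P(D|F1)P(F1) + P(D|F2)P(F2) + P(D|F3)P(F3)
     = \frac{41}{1000}
P(F1|D) = P(D|F1)P(F1) / P(D)
= \frac{3}{41}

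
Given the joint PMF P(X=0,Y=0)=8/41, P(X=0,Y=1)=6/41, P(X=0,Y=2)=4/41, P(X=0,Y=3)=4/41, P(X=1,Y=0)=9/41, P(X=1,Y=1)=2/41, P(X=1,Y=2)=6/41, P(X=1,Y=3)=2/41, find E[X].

First find marginal of X:
P(X=0) = 22/41
P(X=1) = 19/41
E[X] = 0 × 22/41 + 1 × 19/41 = 19/41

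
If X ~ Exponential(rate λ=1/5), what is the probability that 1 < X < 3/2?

P(1 < X < 3/2) = ∫_{1}^{3/2} f(x) dx
where f(x) = \frac{e^{- \frac{x}{5}}}{5}
= - \frac{1}{e^{\frac{3}{10}}} + e^{- \frac{1}{5}}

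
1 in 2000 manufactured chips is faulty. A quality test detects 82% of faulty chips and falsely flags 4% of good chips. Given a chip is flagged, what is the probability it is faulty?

Let D = the rare event, + = positive/flagged.
P(D) = 1/2000
P(+|D) = 82/100 = 41/50
P(+|D') = 4/100 = 1/25
P(+) = P(+|D)P(D) + P(+|D')P(D')
     = \frac{41}{50} × \frac{1}{2000} + \frac{1}{25} × \frac{1999}{2000}
     = \frac{4039}{100000}
P(D|+) = P(+|D)P(D)/P(+) = \frac{41}{4039}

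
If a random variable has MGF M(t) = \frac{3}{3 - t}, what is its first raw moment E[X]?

To find E[X], compute M^(1)(0):
M^(1)(t) = \frac{3}{\left(3 - t\right)^{2}}
M^(1)(0) = \frac{1}{3}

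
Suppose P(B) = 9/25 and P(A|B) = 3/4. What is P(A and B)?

By definition, P(A|B) = P(A ∩ B) / P(B)
So P(A ∩ B) = P(A|B) × P(B)
= 3/4 × 9/25
= 27/100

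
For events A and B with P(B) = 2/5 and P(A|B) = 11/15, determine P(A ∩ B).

By definition, P(A|B) = P(A ∩ B) / P(B)
So P(A ∩ B) = P(A|B) × P(B)
= 11/15 × 2/5
= 22/75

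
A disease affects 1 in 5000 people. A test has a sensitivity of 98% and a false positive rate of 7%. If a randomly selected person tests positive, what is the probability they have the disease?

Let D = the rare event, + = positive/flagged.
P(D) = 1/5000
P(+|D) = 98/100 = 49/50
P(+|D') = 7/100
P(+) = P(+|D)P(D) + P(+|D')P(D')
     = \frac{49}{50} × \frac{1}{5000} + \frac{7}{100} × \frac{4999}{5000}
     = \frac{35091}{500000}
P(D|+) = P(+|D)P(D)/P(+) = \frac{14}{5013}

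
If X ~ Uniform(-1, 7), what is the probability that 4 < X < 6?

P(4 < X < 6) = ∫_{4}^{6} f(x) dx
where f(x) = \frac{1}{8}
= \frac{1}{4}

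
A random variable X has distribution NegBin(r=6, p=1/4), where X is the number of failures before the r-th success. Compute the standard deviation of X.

For X ~ NegBin(r=6, p=1/4), where X is the number of failures before the r-th success:
Var(X) = 72
SD(X) = √(Var(X)) = √(72) = 6 \sqrt{2}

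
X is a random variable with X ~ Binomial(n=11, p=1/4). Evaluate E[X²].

Using the identity E[X²] = Var(X) + (E[X])²:
E[X] = \frac{11}{4}
Var(X) = \frac{33}{16}
E[X²] = \frac{33}{16} + (\frac{11}{4})²
= \frac{77}{8}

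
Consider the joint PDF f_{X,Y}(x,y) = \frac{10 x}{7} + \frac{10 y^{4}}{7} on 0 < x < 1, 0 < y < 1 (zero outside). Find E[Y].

E[Y] = ∫_0^1 ∫_0^1 y × f(x,y) dx dy
= \frac{25}{42}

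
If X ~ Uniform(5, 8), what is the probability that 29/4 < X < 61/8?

P(29/4 < X < 61/8) = ∫_{29/4}^{61/8} f(x) dx
where f(x) = \frac{1}{3}
= \frac{1}{8}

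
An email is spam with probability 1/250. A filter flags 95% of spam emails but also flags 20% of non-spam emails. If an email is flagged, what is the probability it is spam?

Let D = the rare event, + = positive/flagged.
P(D) = 1/250
P(+|D) = 95/100 = 19/20
P(+|D') = 20/100 = 1/5
P(+) = P(+|D)P(D) + P(+|D')P(D')
     = \frac{19}{20} × \frac{1}{250} + \frac{1}{5} × \frac{249}{250}
     = \frac{203}{1000}
P(D|+) = P(+|D)P(D)/P(+) = \frac{19}{1015}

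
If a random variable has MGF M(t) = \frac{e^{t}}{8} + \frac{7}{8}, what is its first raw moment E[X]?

To find E[X], compute M^(1)(0):
M^(1)(t) = \frac{e^{t}}{8}
M^(1)(0) = \frac{1}{8}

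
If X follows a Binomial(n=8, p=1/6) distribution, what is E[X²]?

Using the identity E[X²] = Var(X) + (E[X])²:
E[X] = \frac{4}{3}
Var(X) = \frac{10}{9}
E[X²] = \frac{10}{9} + (\frac{4}{3})²
= \frac{26}{9}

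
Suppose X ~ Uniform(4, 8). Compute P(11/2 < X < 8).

P(11/2 < X < 8) = ∫_{11/2}^{8} f(x) dx
where f(x) = \frac{1}{4}
= \frac{5}{8}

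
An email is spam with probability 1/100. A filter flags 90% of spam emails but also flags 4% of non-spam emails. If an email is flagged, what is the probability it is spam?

Let D = the rare event, + = positive/flagged.
P(D) = 1/100
P(+|D) = 90/100 = 9/10
P(+|D') = 4/100 = 1/25
P(+) = P(+|D)P(D) + P(+|D')P(D')
     = \frac{9}{10} × \frac{1}{100} + \frac{1}{25} × \frac{99}{100}
     = \frac{243}{5000}
P(D|+) = P(+|D)P(D)/P(+) = \frac{5}{27}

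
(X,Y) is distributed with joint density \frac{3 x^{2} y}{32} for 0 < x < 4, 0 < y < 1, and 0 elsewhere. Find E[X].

f_X(x) = ∫_0^1 \frac{3 x^{2} y}{32} dy = \frac{3 x^{2}}{64}
E[X] = ∫_0^4 x × (\frac{3 x^{2}}{64}) dx = 3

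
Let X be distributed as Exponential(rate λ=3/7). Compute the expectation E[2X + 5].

For X ~ Exponential(rate λ=3/7):
E[X] = \frac{7}{3}
E[2X + 5] = 2 × E[X] + 5 = \frac{29}{3}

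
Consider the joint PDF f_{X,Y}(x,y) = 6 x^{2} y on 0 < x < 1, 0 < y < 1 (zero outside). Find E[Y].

E[Y] = ∫_0^1 ∫_0^1 y × f(x,y) dx dy
= \frac{2}{3}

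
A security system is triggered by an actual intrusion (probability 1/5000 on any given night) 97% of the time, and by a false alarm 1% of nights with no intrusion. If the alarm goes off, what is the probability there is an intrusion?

Let D = the rare event, + = positive/flagged.
P(D) = 1/5000
P(+|D) = 97/100
P(+|D') = 1/100
P(+) = P(+|D)P(D) + P(+|D')P(D')
     = \frac{97}{100} × \frac{1}{5000} + \frac{1}{100} × \frac{4999}{5000}
     = \frac{637}{62500}
P(D|+) = P(+|D)P(D)/P(+) = \frac{97}{5096}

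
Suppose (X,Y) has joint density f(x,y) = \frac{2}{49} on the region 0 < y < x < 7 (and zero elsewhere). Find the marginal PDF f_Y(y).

f_Y(y) = ∫_y^7 \frac{2}{49} dx = \frac{2}{7} - \frac{2 y}{49}
for 0 < y < 7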